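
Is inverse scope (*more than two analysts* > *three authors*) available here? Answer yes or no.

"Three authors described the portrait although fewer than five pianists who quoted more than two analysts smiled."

No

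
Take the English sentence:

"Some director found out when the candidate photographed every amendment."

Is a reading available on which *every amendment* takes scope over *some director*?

The DP *every amendment* is contained in the embedded question *when the candidate photographed every amendment*.
QR across an interrogative CP boundary is ruled out as a wh-island violation.
*every amendment* is confined to the island and cannot take scope over *some director*.
(Only the surface reading survives: one fixed director with respect to all the relevant amendments.)

No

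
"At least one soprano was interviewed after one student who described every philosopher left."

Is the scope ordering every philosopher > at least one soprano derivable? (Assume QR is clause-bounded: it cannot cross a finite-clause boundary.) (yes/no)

The target quantifier *every philosopher* is part of the relative clause *who described every philosopher*, which is itself inside the adjunct *after one student who described every philosopher left*.
Even if one barrier were somehow void, the other would still block QR.
So *every philosopher* cannot raise high enough to outscope *at least one soprano*; only the surface ordering *at least one soprano* > *every philosopher* is available.

No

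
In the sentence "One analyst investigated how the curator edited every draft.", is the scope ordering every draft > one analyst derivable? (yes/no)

Structurally, *every draft* is inside the embedded question *how the curator edited every draft*.
Embedded wh-clauses are opaque for QR, so the quantifier stays inside the question.
So *every draft* cannot raise to a position above *one analyst*.

No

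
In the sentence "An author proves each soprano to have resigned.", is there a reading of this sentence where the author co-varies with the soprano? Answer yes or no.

Yes

That reading corresponds to *each soprano* > *an author*.
The ECM infinitive is scope-transparent — *each soprano* is free to raise above *an author*.
Since no island is crossed, the inverse ordering is licensed alongside surface scope.
The sentence is scopally ambiguous between *an author* > *each soprano* and *each soprano* > *an author*.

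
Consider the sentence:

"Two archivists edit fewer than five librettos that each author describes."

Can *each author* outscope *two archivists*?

No

*each author* sits inside the relative clause *that each author describes* modifying *fewer than five librettos*.
A relative clause is a scope island — quantifier raising cannot cross its boundary.
So the wide-scope reading for *each author* is blocked.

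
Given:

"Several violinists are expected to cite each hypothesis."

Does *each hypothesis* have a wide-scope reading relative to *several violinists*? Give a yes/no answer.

*each hypothesis* is inside a raising infinitive, which is transparent to QR (no CP barrier), so it behaves as a matrix argument.
Ordinary QR to a clause-peripheral position gives the wide-scope LF for the lower DP.

Yes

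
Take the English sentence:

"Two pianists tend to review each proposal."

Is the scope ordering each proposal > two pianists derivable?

The matrix predicate is a raising verb, whose infinitival complement is not a scope island — *each proposal* can QR into the matrix clause.
Ordinary QR to a clause-peripheral position gives the wide-scope LF for the lower DP.
The sentence is scopally ambiguous between *two pianists* > *each proposal* and *each proposal* > *two pianists*.

Yes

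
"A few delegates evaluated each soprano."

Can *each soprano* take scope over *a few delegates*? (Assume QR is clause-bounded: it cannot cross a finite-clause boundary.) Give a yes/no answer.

Yes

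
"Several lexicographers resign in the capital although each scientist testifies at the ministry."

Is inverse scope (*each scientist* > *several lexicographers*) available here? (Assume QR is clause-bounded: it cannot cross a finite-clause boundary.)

No

*each scientist* sits inside the adjunct clause *although each scientist testifies at the ministry*.
Adjunct clauses are scope islands: a quantifier inside an adjunct cannot raise into the matrix clause.
The inverse ordering *each scientist* > *several lexicographers* is therefore underivable.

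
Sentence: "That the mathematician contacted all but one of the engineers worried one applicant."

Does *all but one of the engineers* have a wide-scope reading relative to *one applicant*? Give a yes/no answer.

*all but one of the engineers* occurs within the sentential subject *that the mathematician contacted all but one of the engineers*.
The subject-island constraint blocks QR out of a clausal subject.
There is no licit LF on which *all but one of the engineers* c-commands *one applicant*.

No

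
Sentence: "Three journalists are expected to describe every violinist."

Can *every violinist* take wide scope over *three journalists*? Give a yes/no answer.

Raising constructions are monoclausal for scope purposes; *every violinist* is not separated from *three journalists* by any island.
With no island boundary between them, the object can take inverse scope over the subject via ordinary QR within the clause.

Yes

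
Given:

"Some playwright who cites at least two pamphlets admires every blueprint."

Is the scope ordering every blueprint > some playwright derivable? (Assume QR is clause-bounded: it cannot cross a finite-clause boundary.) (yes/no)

Yes

The relative clause *who cites at least two pamphlets* modifies *some playwright*, but *every blueprint* is not inside that relative clause — it is an argument of the matrix verb.
No island intervenes, so both surface and inverse scope are derivable.
The sentence is scopally ambiguous between *some playwright* > *every blueprint* and *every blueprint* > *some playwright*.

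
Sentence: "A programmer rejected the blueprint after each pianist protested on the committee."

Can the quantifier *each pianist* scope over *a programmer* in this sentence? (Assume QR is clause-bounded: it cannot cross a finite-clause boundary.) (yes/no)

No

*each pianist* is embedded in the adjunct clause *after each pianist protested on the committee*.
The adjunct-island constraint bars QR out of an adverbial clause.
So the wide-scope reading for *each pianist* is blocked.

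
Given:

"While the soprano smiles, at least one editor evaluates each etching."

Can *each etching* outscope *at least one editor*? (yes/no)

Yes

The adjunct island is irrelevant here — *each etching* and *at least one editor* are both in the matrix clause.
QR within a single clause is free, so the lower quantifier may take scope over the higher one.
Both orderings are possible: *at least one editor* > *each etching* and *each etching* > *at least one editor*.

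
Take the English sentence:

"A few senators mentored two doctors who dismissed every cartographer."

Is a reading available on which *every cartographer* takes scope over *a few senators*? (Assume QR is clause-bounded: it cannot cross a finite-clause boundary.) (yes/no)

*every cartographer* sits inside the relative clause *who dismissed every cartographer* modifying *two doctors*.
A relative clause is a scope island — quantifier raising cannot cross its boundary.
*every cartographer* is confined to the island and cannot take scope over *a few senators*.

No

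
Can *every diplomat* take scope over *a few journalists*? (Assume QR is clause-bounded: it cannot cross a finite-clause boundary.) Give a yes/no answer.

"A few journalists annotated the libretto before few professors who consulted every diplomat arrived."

No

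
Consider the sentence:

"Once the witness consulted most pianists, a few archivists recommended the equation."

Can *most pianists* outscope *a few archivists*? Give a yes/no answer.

No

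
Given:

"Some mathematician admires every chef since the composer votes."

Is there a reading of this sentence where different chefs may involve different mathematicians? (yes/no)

This is the *every chef* > *some mathematician* reading.
*every chef* is a matrix argument; the adjunct is an island but the target quantifier is outside it.
Nothing blocks QR of the lower DP to a position above the higher one, so inverse scope is available.

Yes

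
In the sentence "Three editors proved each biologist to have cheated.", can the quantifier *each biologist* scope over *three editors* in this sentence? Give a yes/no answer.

ECM infinitives lack a CP barrier, so *each biologist* can QR over the matrix subject *three editors*.
Ordinary QR to a clause-peripheral position gives the wide-scope LF for the lower DP.

Yes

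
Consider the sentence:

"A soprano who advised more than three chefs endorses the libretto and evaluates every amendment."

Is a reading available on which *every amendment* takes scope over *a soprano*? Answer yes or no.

No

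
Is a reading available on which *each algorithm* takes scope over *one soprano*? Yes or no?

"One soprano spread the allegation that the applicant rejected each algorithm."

No

Structurally, *each algorithm* is inside the complex NP *the allegation that the applicant rejected each algorithm*.
The complex NP is opaque for QR — the quantifier is frozen inside the noun's complement.
The inverse ordering *each algorithm* > *one soprano* is therefore underivable.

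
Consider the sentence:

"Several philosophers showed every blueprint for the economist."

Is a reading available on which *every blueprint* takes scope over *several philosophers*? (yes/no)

Yes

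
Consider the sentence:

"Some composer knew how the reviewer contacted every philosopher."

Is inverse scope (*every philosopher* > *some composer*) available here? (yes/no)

No

The target quantifier *every philosopher* is part of the embedded question *how the reviewer contacted every philosopher*.
An indirect question is a wh-island; the filled [Spec,CP] blocks QR across the CP edge.
Hence only narrow scope for *every philosopher* (under *some composer*) survives.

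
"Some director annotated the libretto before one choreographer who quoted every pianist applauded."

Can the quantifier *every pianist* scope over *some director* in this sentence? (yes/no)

*every pianist* occurs within the relative clause *who quoted every pianist*, which is itself inside the adjunct *before one choreographer who quoted every pianist applauded*.
The quantifier would have to escape first the RC and then the adjunct — two independent island violations.
So the wide-scope reading for *every pianist* is blocked.
(Only the surface reading survives: one fixed director with respect to all the relevant pianists.)

No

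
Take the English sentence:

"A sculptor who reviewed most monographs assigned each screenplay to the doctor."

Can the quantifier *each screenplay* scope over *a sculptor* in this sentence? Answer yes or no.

Yes

The RC *who reviewed most monographs* is an island, but *each screenplay* is not inside it — it is the matrix object, a clausemate of *a sculptor*.
Nothing blocks QR of the lower DP to a position above the higher one, so inverse scope is available.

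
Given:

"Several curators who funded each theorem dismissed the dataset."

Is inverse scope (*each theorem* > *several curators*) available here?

*each theorem* is embedded in the relative clause *who funded each theorem*.
The relative clause forms an island for QR, so the quantifier is confined to the head noun's restrictor.
The inverse ordering *each theorem* > *several curators* is therefore underivable.

No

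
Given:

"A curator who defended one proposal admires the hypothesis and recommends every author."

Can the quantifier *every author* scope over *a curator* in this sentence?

*every author* sits inside one conjunct of the coordinate structure (*recommends every author*).
QR out of a conjunct would have to apply non-ATB, which the CSC forbids.
So *every author* cannot raise to a position above *a curator*.

No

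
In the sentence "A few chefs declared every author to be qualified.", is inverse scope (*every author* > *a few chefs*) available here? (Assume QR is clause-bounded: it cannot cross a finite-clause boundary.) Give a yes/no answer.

Yes

ECM infinitives lack a CP barrier, so *every author* can QR over the matrix subject *a few chefs*.
No island intervenes, so both surface and inverse scope are derivable.
Both orderings are possible: *a few chefs* > *every author* and *every author* > *a few chefs*.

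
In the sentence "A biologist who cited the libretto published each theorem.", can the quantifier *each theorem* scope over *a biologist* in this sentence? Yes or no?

The RC *who cited the libretto* is an island, but *each theorem* is not inside it — it is the matrix object, a clausemate of *a biologist*.
QR within a single clause is free, so the lower quantifier may take scope over the higher one.
The sentence is scopally ambiguous between *a biologist* > *each theorem* and *each theorem* > *a biologist*.

Yes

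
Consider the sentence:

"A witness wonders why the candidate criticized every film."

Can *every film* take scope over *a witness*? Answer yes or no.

*every film* sits inside the embedded question *why the candidate criticized every film*.
QR across an interrogative CP boundary is ruled out as a wh-island violation.
*every film* > *a witness* would require crossing that boundary, which is illicit.
(Only the surface reading survives: one fixed witness with respect to all the relevant films.)

No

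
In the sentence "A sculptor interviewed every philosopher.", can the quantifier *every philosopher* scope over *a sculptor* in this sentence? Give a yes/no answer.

*a sculptor* and *every philosopher* are co-arguments of the matrix verb, with nothing but a clause-internal boundary between them.
With no island boundary between them, the object can take inverse scope over the subject via ordinary QR within the clause.

Yes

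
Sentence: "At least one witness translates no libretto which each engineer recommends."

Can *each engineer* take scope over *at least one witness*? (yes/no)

No

Structurally, *each engineer* is inside the relative clause *which each engineer recommends* modifying *no libretto*.
QR out of a relative clause is ruled out by the relative-clause island constraint.
So *each engineer* cannot raise high enough to outscope *at least one witness*; only the surface ordering *at least one witness* > *each engineer* is available.
(Only the surface reading survives: one fixed witness with respect to all the relevant engineers.)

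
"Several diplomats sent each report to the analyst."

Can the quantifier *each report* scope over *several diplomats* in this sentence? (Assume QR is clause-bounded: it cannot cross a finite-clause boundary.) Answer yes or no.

*each report* and *several diplomats* are in the same minimal clause.
Since no island is crossed, the inverse ordering is licensed alongside surface scope.

Yes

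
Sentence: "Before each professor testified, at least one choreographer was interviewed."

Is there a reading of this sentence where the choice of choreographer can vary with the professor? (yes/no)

No

This is the *each professor* > *at least one choreographer* reading.
*each professor* occurs within the adjunct clause *before each professor testified*.
The adjunct-island constraint bars QR out of an adverbial clause.
So *each professor* cannot raise to a position above *at least one choreographer*.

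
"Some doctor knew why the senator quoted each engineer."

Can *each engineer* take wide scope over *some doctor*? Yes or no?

No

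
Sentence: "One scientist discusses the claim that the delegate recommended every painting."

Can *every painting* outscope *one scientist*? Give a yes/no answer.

The DP *every painting* is contained in the complex NP *the claim that the delegate recommended every painting*.
A that-clause complement to a noun is an island; QR cannot cross the NP boundary.
*every painting* > *one scientist* would require crossing that boundary, which is illicit.

No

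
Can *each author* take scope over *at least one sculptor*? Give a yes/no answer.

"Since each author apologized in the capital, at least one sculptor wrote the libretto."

Structurally, *each author* is inside the adjunct clause *since each author apologized in the capital*.
Scope out of an adjunct clause is unavailable: QR respects the adjunct-island constraint.
So the wide-scope reading for *each author* is blocked.

No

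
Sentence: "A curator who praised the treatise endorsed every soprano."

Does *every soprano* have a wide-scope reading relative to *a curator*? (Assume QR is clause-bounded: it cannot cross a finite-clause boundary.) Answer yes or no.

*every soprano* sits in the matrix clause, not in the relative clause on *a curator*.
Ordinary QR to a clause-peripheral position gives the wide-scope LF for the lower DP.

Yes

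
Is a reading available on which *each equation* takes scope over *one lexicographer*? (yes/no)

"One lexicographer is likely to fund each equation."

*each equation* is inside a raising infinitive, which is transparent to QR (no CP barrier), so it behaves as a matrix argument.
Ordinary QR to a clause-peripheral position gives the wide-scope LF for the lower DP.

Yes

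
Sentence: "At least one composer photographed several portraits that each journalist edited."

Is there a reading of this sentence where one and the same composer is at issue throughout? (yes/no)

This is the *at least one composer* > *each journalist* reading.
That is the surface-scope ordering, which is always one of the available readings — island constraints only ever restrict inverse scope.

Yes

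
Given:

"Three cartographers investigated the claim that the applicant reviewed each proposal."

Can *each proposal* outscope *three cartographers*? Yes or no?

The target quantifier *each proposal* is part of the complex NP *the claim that the applicant reviewed each proposal*.
A that-clause complement to a noun is an island; QR cannot cross the NP boundary.
*each proposal* is confined to the island and cannot take scope over *three cartographers*.

No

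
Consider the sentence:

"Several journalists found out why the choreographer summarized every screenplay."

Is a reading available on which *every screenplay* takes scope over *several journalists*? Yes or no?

No

*every screenplay* is embedded in the embedded question *why the choreographer summarized every screenplay*.
Embedded questions are wh-islands: a quantifier inside an indirect question cannot QR into the matrix clause.
Hence only narrow scope for *every screenplay* (under *several journalists*) survives.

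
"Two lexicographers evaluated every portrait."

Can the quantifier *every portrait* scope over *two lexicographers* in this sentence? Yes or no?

*every portrait* is the matrix object and *two lexicographers* the matrix subject; the two are clausemates.
No island intervenes, so both surface and inverse scope are derivable.
Both orderings are possible: *two lexicographers* > *every portrait* and *every portrait* > *two lexicographers*.

Yes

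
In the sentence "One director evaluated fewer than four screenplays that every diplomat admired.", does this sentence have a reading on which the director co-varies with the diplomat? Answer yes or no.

No

The described interpretation is the *every diplomat* > *one director* scoping.
*every diplomat* occurs within the relative clause *that every diplomat admired* modifying *fewer than four screenplays*.
Relative clauses block scope extraction: QR cannot target a position outside the modified NP.
Hence only narrow scope for *every diplomat* (under *one director*) survives.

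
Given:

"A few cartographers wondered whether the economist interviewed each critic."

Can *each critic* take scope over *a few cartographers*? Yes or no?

*each critic* occurs within the embedded question *whether the economist interviewed each critic*.
Embedded questions are wh-islands: a quantifier inside an indirect question cannot QR into the matrix clause.
*each critic* is confined to the island and cannot take scope over *a few cartographers*.

No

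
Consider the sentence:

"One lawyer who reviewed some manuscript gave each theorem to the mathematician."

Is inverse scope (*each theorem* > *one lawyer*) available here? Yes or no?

The relative clause *who reviewed some manuscript* modifies *one lawyer*, but *each theorem* is not inside that relative clause — it is an argument of the matrix verb.
No island intervenes, so both surface and inverse scope are derivable.

Yes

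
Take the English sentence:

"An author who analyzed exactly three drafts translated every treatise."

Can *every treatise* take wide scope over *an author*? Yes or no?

Although the sentence contains a relative clause (*who analyzed exactly three drafts*), *every treatise* is outside it, in the matrix VP.
Clause-internal QR can adjoin the lower DP above the subject, yielding the inverse reading.
So *every treatise* > *an author* is among the available readings.

Yes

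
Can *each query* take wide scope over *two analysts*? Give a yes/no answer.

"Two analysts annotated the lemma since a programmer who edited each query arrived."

The target quantifier *each query* is part of the relative clause *who edited each query*, which is itself inside the adjunct *since a programmer who edited each query arrived*.
The quantifier would have to escape first the RC and then the adjunct — two independent island violations.
*each query* > *two analysts* would require crossing that boundary, which is illicit.

No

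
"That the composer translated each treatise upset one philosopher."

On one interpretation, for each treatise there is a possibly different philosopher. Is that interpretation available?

The paraphrase describes the scope ordering *each treatise* > *one philosopher*.
*each treatise* occurs within the sentential subject *that the composer translated each treatise*.
Clausal subjects are scope islands; QR from inside the subject into the matrix is barred.
There is no licit LF on which *each treatise* c-commands *one philosopher*.

No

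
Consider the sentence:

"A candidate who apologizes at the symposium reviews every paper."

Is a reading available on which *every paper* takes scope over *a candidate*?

Yes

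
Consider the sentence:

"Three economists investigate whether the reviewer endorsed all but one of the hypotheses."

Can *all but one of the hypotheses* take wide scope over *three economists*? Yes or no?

The target quantifier *all but one of the hypotheses* is part of the embedded question *whether the reviewer endorsed all but one of the hypotheses*.
The wh-island constraint blocks QR out of an embedded interrogative.
There is no licit LF on which *all but one of the hypotheses* c-commands *three economists*.

No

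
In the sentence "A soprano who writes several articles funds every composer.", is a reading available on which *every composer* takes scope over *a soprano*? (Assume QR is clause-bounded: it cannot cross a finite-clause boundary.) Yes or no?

Yes

The relative clause *who writes several articles* modifies *a soprano*, but *every composer* is not inside that relative clause — it is an argument of the matrix verb.
Since no island is crossed, the inverse ordering is licensed alongside surface scope.
So *every composer* > *a soprano* is among the available readings.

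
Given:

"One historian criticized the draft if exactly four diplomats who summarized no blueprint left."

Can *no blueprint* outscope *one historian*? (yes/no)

No

*no blueprint* sits inside the relative clause *who summarized no blueprint*, which is itself inside the adjunct *if exactly four diplomats who summarized no blueprint left*.
The quantifier would have to escape first the RC and then the adjunct — two independent island violations.
Hence only narrow scope for *no blueprint* (under *one historian*) survives.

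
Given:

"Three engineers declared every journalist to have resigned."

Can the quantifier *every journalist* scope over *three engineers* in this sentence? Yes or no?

*every journalist* is an ECM subject; ECM complements are not islands, and the embedded quantifier may take matrix scope.
Since no island is crossed, the inverse ordering is licensed alongside surface scope.

Yes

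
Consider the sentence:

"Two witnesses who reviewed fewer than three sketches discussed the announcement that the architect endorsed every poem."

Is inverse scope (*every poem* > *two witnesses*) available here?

*every poem* occurs within the complex NP *the announcement that the architect endorsed every poem*.
The complex NP is opaque for QR — the quantifier is frozen inside the noun's complement.
So *every poem* cannot raise to a position above *two witnesses*.

No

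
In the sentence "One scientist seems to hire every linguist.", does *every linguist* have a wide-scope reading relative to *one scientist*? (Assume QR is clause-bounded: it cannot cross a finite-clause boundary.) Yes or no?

Raising constructions are monoclausal for scope purposes; *every linguist* is not separated from *one scientist* by any island.
Clause-internal QR can adjoin the lower DP above the subject, yielding the inverse reading.
Both orderings are possible: *one scientist* > *every linguist* and *every linguist* > *one scientist*.

Yes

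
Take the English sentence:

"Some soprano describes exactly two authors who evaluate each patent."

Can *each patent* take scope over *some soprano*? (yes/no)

No

*each patent* sits inside the relative clause *who evaluate each patent* modifying *exactly two authors*.
QR out of a relative clause is ruled out by the relative-clause island constraint.
So *each patent* cannot raise high enough to outscope *some soprano*; only the surface ordering *some soprano* > *each patent* is available.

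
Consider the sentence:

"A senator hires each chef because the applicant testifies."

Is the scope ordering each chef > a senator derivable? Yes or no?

Yes

Although there is an adjunct clause, *each chef* is in the main clause, not inside the adjunct.
Since no island is crossed, the inverse ordering is licensed alongside surface scope.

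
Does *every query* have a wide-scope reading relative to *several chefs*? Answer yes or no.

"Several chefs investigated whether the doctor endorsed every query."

No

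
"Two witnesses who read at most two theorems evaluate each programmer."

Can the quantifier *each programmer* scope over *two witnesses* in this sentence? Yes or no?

Yes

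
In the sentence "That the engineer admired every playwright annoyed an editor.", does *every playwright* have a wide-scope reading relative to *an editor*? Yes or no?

*every playwright* occurs within the sentential subject *that the engineer admired every playwright*.
The subject-island constraint blocks QR out of a clausal subject.
There is no licit LF on which *every playwright* c-commands *an editor*.

No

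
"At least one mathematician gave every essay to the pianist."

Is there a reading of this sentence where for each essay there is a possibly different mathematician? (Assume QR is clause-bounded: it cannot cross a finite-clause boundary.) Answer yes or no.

Yes

The described interpretation is the *every essay* > *at least one mathematician* scoping.
*every essay* and *at least one mathematician* are in the same minimal clause.
With no island boundary between them, the object can take inverse scope over the subject via ordinary QR within the clause.
So *every essay* > *at least one mathematician* is among the available readings.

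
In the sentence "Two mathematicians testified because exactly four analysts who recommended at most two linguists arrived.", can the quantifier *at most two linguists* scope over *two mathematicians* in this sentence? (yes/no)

The DP *at most two linguists* is contained in the relative clause *who recommended at most two linguists*, which is itself inside the adjunct *because exactly four analysts who recommended at most two linguists arrived*.
Two island boundaries intervene — the relative clause and the adjunct. Either alone would block QR.
The inverse ordering *at most two linguists* > *two mathematicians* is therefore underivable.

No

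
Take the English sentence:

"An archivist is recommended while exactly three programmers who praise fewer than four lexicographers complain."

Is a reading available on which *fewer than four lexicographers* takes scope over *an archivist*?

No

Structurally, *fewer than four lexicographers* is inside the relative clause *who praise fewer than four lexicographers*, which is itself inside the adjunct *while exactly three programmers who praise fewer than four lexicographers complain*.
Two island boundaries intervene — the relative clause and the adjunct. Either alone would block QR.
*fewer than four lexicographers* is confined to the island and cannot take scope over *an archivist*.
(Only the surface reading survives: one fixed archivist with respect to all the relevant lexicographers.)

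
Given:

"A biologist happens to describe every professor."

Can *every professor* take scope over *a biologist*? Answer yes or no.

*every professor* is inside a raising infinitive, which is transparent to QR (no CP barrier), so it behaves as a matrix argument.
Nothing blocks QR of the lower DP to a position above the higher one, so inverse scope is available.

Yes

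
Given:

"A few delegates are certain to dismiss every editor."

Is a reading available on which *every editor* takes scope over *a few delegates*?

Infinitival complements of raising predicates do not block QR; *every editor* and *a few delegates* are effectively clausemates.
Ordinary QR to a clause-peripheral position gives the wide-scope LF for the lower DP.

Yes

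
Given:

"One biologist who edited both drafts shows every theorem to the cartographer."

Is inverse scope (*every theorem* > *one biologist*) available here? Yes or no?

*every theorem* sits in the matrix clause, not in the relative clause on *one biologist*.
No island intervenes, so both surface and inverse scope are derivable.

Yes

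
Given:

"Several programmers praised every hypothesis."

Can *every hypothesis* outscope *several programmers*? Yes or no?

Both DPs are arguments of the same predicate; there is no clause or island boundary between them.
No island intervenes, so both surface and inverse scope are derivable.

Yes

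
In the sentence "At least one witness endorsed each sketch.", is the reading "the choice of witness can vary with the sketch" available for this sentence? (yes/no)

Yes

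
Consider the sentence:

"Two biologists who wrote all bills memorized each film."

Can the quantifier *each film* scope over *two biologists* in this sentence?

Yes

*each film* is a matrix argument; only *two biologists* is modified by the relative clause *who wrote all bills*, so the RC island is irrelevant to the target quantifier.
Ordinary QR to a clause-peripheral position gives the wide-scope LF for the lower DP.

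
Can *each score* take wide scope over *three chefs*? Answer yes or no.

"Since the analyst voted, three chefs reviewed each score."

Yes

Although there is an adjunct clause, *each score* is in the main clause, not inside the adjunct.
Nothing blocks QR of the lower DP to a position above the higher one, so inverse scope is available.
So *each score* > *three chefs* is among the available readings.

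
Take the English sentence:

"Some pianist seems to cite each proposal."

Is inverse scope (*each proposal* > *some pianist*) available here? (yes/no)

Yes

The matrix predicate is a raising verb, whose infinitival complement is not a scope island — *each proposal* can QR into the matrix clause.
Since no island is crossed, the inverse ordering is licensed alongside surface scope.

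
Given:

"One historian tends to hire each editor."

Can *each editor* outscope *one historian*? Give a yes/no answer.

Yes

*each editor* is inside a raising infinitive, which is transparent to QR (no CP barrier), so it behaves as a matrix argument.
Clause-internal QR can adjoin the lower DP above the subject, yielding the inverse reading.
Both orderings are possible: *one historian* > *each editor* and *each editor* > *one historian*.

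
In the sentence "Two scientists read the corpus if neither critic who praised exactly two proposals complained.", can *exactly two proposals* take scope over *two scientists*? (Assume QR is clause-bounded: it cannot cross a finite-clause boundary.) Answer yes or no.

No

*exactly two proposals* is embedded in the relative clause *who praised exactly two proposals*, which is itself inside the adjunct *if neither critic who praised exactly two proposals complained*.
Even if one barrier were somehow void, the other would still block QR.
*exactly two proposals* > *two scientists* would require crossing that boundary, which is illicit.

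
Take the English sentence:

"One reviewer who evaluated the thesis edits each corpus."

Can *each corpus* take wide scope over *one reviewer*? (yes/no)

Yes

The RC *who evaluated the thesis* is an island, but *each corpus* is not inside it — it is the matrix object, a clausemate of *one reviewer*.
Since no island is crossed, the inverse ordering is licensed alongside surface scope.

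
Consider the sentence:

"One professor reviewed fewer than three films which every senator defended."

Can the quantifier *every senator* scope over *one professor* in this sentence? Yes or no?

Structurally, *every senator* is inside the relative clause *which every senator defended* modifying *fewer than three films*.
A relative clause is a scope island — quantifier raising cannot cross its boundary.
So *every senator* cannot raise high enough to outscope *one professor*; only the surface ordering *one professor* > *every senator* is available.
(Only the surface reading survives: one fixed professor with respect to all the relevant senators.)

No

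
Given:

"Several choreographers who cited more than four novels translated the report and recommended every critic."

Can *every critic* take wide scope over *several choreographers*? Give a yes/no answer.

The target quantifier *every critic* is part of one conjunct of the coordinate structure (*recommended every critic*).
QR out of a conjunct would have to apply non-ATB, which the CSC forbids.
The inverse ordering *every critic* > *several choreographers* is therefore underivable.

No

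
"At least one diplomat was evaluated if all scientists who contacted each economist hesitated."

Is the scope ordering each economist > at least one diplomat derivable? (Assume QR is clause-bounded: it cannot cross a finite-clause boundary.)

No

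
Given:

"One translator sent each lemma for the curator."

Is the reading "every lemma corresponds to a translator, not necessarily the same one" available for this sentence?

The paraphrase describes the scope ordering *each lemma* > *one translator*.
*each lemma* and *one translator* are in the same minimal clause.
Ordinary QR to a clause-peripheral position gives the wide-scope LF for the lower DP.
Both orderings are possible: *one translator* > *each lemma* and *each lemma* > *one translator*.

Yes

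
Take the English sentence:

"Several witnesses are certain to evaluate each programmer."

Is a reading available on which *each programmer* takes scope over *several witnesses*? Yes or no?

Raising constructions are monoclausal for scope purposes; *each programmer* is not separated from *several witnesses* by any island.
No island intervenes, so both surface and inverse scope are derivable.
Both orderings are possible: *several witnesses* > *each programmer* and *each programmer* > *several witnesses*.

Yes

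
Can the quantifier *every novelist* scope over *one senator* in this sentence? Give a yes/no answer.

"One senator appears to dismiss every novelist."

The matrix predicate is a raising verb, whose infinitival complement is not a scope island — *every novelist* can QR into the matrix clause.
Nothing blocks QR of the lower DP to a position above the higher one, so inverse scope is available.
The sentence is scopally ambiguous between *one senator* > *every novelist* and *every novelist* > *one senator*.

Yes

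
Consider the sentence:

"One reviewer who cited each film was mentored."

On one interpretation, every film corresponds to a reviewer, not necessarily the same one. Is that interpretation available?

That reading corresponds to *each film* > *one reviewer*.
*each film* sits inside the relative clause *who cited each film*.
Quantifiers inside a relative clause are trapped there; the RC boundary blocks QR.
*each film* is confined to the island and cannot take scope over *one reviewer*.

No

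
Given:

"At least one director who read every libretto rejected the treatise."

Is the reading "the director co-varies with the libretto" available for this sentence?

No

The described interpretation is the *every libretto* > *at least one director* scoping.
The DP *every libretto* is contained in the relative clause *who read every libretto*.
Quantifiers inside a relative clause are trapped there; the RC boundary blocks QR.
So the wide-scope reading for *every libretto* is blocked.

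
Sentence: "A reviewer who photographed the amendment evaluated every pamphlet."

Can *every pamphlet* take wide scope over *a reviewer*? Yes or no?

*every pamphlet* is a matrix argument; only *a reviewer* is modified by the relative clause *who photographed the amendment*, so the RC island is irrelevant to the target quantifier.
Ordinary QR to a clause-peripheral position gives the wide-scope LF for the lower DP.

Yes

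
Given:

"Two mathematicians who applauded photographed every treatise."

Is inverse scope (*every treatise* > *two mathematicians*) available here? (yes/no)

Yes

*every treatise* is a matrix argument; only *two mathematicians* is modified by the relative clause *who applauded*, so the RC island is irrelevant to the target quantifier.
QR within a single clause is free, so the lower quantifier may take scope over the higher one.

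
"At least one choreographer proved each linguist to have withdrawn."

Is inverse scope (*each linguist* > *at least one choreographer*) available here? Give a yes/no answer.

This is an ECM construction: *each linguist* is the infinitival subject, Case-marked by the matrix verb, and the infinitive is transparent for QR.
No island intervenes, so both surface and inverse scope are derivable.
The sentence is scopally ambiguous between *at least one choreographer* > *each linguist* and *each linguist* > *at least one choreographer*.

Yes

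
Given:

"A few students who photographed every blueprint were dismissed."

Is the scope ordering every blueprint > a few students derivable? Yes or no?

*every blueprint* occurs within the relative clause *who photographed every blueprint*.
Relative clauses block scope extraction: QR cannot target a position outside the modified NP.
So *every blueprint* cannot raise to a position above *a few students*.

No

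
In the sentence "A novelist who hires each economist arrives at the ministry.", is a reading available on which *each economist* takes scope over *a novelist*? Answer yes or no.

*each economist* occurs within the relative clause *who hires each economist*.
A relative clause is a scope island — quantifier raising cannot cross its boundary.
So *each economist* cannot raise high enough to outscope *a novelist*; only the surface ordering *a novelist* > *each economist* is available.
(Only the surface reading survives: one fixed novelist with respect to all the relevant economists.)

No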